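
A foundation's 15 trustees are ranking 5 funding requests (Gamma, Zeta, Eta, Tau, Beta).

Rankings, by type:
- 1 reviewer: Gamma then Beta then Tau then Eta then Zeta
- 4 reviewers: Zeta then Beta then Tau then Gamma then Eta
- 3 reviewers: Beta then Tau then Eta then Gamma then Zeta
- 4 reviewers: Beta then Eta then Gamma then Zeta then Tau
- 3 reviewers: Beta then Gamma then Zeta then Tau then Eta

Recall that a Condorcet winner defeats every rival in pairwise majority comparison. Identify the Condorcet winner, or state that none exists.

Beta

Head-to-head results (15 reviewers):
Gamma vs Zeta: Gamma preferred on 1+3+4+3 = 11 ballots; Gamma wins 11–4.
Gamma vs Eta: Gamma preferred on 1+4+3 = 8 ballots; Gamma wins 8–7.
Gamma vs Tau: Gamma is ranked higher on 1+4+3 = 8 ballots, Tau on 7. Gamma wins 8–7.
Gamma vs Beta: 1 to 14, Beta.
Zeta vs Eta: 4+3 = 7 for Zeta, 8 for Eta — Eta by 8–7.
Zeta vs Tau: Zeta is ranked higher on 4+4+3 = 11 ballots, Tau on 4. Zeta wins 11–4.
Zeta vs Beta: Zeta preferred on 4 ballots; Beta wins 11–4.
Eta vs Tau: Eta preferred on 4 ballots; Tau wins 11–4.
Eta vs Beta: Eta preferred on 0 ballots; Beta wins 15–0.
Tau vs Beta: Tau preferred on 0 ballots; Beta wins 15–0.
Beta defeats every rival head-to-head and is the Condorcet winner.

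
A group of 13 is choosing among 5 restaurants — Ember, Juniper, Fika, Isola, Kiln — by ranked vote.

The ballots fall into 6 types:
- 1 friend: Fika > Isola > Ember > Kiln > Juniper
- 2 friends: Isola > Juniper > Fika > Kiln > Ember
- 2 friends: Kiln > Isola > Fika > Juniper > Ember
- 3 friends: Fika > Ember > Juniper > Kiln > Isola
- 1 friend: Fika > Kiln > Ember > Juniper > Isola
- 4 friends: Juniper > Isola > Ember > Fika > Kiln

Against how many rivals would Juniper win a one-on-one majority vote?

3

Juniper against each rival (13 friends):
Juniper vs Ember: Juniper is ranked higher on 2+2+4 = 8 ballots, Ember on 5. Juniper wins 8–5.
Juniper vs Fika: Fika wins 7–6.
Juniper vs Isola: Juniper is ranked higher on 3+1+4 = 8 ballots, Isola on 5. Juniper wins 8–5.
Juniper vs Kiln: Juniper is ranked higher on 2+3+4 = 9 ballots, Kiln on 4. Juniper wins 9–4.
Juniper beats Ember, Isola, Kiln; loses to Fika — 3 pairwise wins.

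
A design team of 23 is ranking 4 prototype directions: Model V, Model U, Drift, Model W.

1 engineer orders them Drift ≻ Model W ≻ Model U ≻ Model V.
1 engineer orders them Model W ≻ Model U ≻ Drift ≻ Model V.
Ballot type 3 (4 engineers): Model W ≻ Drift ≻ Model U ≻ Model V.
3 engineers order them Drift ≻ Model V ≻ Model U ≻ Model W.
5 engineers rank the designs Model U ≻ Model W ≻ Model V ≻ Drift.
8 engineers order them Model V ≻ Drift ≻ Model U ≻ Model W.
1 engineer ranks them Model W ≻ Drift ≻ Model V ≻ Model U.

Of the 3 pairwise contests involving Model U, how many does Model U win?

1

Model U against each rival (23 engineers):
Model U vs Model V: 11 to 12, Model V.
Model U vs Drift: Model U is ranked higher on 1+5 = 6 ballots, Drift on 17. Drift wins 17–6.
Model U vs Model W: Model U wins 16–7.
Model U beats Model W; loses to Model V, Drift — 1 pairwise win.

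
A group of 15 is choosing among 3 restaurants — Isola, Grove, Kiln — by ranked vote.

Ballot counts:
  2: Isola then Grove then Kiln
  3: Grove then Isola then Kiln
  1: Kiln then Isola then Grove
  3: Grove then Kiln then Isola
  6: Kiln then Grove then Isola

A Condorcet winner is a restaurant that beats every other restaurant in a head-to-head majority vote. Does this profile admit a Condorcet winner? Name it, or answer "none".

Head-to-head results (15 friends):
Isola–Grove: Grove 12–3.
Isola vs Kiln: Kiln wins 10–5.
Grove vs Kiln: Grove wins 8–7.
Only Grove has no losses; Grove is the Condorcet winner.

Grove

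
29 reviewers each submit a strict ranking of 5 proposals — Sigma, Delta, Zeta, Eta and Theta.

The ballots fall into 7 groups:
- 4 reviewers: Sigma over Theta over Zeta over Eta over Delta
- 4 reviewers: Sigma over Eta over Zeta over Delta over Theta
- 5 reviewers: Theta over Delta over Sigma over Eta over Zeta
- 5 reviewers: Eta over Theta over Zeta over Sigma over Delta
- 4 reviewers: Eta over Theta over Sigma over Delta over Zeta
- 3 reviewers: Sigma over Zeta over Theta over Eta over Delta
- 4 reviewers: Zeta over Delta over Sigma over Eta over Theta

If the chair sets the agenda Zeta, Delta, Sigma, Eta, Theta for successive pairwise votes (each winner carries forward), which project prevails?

Sigma

Round 1: Zeta vs Delta — 20–9, Zeta advances.
Round 2: Zeta vs Sigma — 9–20, Sigma advances.
Round 3: Sigma vs Eta — 20–9, Sigma advances.
Round 4: Sigma vs Theta — 15–14, Sigma advances.
The agenda winner is Sigma.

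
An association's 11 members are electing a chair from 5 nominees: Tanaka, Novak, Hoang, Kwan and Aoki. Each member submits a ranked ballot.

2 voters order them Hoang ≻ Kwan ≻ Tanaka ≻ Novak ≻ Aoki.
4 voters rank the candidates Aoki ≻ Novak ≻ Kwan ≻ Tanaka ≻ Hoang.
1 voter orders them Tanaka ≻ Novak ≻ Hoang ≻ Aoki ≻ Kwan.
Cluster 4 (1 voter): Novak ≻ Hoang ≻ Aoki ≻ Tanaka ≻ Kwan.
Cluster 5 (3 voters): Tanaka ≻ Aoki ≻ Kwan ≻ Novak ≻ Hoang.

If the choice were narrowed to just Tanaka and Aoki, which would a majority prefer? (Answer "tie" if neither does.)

Ballots ranking Tanaka above Aoki: 2 + 1 + 3 = 6.
Ballots ranking Aoki above Tanaka: 11 − 6 = 5.
Tanaka wins the head-to-head 6–5.

Tanaka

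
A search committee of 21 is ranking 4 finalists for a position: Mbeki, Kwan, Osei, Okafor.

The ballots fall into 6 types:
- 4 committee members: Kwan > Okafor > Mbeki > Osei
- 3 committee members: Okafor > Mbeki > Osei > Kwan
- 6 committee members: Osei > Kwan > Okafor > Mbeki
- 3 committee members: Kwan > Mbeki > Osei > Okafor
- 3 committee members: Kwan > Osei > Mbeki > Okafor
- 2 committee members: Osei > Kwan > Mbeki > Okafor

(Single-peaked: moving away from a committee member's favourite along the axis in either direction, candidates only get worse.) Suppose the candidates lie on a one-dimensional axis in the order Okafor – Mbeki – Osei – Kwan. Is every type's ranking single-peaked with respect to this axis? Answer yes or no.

Axis positions: Okafor=1, Mbeki=2, Osei=3, Kwan=4.
Type 1: ranking walks positions 4-1-2-3; Okafor is ranked above Osei even though Osei lies between Okafor and the peak Kwan on the axis — preferences dip and rise again. Not single-peaked.
Type 2 (peak Okafor at position 1): ranking walks positions 1-2-3-4, expanding outward from the peak — single-peaked.
Type 3: ranking walks positions 3-4-1-2; Okafor is ranked above Mbeki even though Mbeki lies between Okafor and the peak Osei on the axis — preferences dip and rise again. Not single-peaked.
Type 4: ranking walks positions 4-2-3-1; Mbeki is ranked above Osei even though Osei lies between Mbeki and the peak Kwan on the axis — preferences dip and rise again. Not single-peaked.
Type 5 (peak Kwan at position 4): ranking walks positions 4-3-2-1, expanding outward from the peak — single-peaked.
Type 6 (peak Osei at position 3): ranking walks positions 3-4-2-1, expanding outward from the peak — single-peaked.
Type 1 violates single-peakedness, so the profile is not single-peaked on this axis.

no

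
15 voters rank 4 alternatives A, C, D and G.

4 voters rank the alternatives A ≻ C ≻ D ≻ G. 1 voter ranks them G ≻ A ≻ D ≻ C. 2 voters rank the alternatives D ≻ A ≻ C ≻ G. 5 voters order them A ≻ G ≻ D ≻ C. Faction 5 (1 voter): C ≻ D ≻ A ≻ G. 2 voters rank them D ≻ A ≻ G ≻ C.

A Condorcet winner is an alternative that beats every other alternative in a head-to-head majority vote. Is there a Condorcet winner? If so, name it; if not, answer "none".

Check each pair by majority over 15 ballots:
A vs C: A preferred on 4+1+2+5+2 = 14 ballots; A wins 14–1.
A vs D: A preferred on 4+1+5 = 10 ballots; A wins 10–5.
A vs G: 14 to 1, A.
C vs D: 4+1 = 5 for C, 10 for D — D by 10–5.
C vs G: 7 to 8, G.
D vs G: 9 to 6, D.
A beats each of C, D, G — A is the Condorcet winner.

A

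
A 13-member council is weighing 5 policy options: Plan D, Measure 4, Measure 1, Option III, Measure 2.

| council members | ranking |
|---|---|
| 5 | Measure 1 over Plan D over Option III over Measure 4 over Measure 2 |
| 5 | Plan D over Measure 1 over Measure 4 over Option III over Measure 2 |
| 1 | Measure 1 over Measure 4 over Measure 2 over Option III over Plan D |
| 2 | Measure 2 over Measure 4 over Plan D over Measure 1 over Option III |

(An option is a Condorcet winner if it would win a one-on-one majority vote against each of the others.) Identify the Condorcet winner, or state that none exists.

Head-to-head results (13 council members):
Plan D vs Measure 4: Plan D is ranked higher on 5+5 = 10 ballots, Measure 4 on 3. Plan D wins 10–3.
Plan D vs Measure 1: 5+2 = 7 for Plan D, 6 for Measure 1 — Plan D by 7–6.
Plan D vs Option III: Plan D preferred on 5+5+2 = 12 ballots; Plan D wins 12–1.
Plan D vs Measure 2: Plan D preferred on 5+5 = 10 ballots; Plan D wins 10–3.
Measure 4 vs Measure 1: 2 for Measure 4, 11 for Measure 1 — Measure 1 by 11–2.
Measure 4–Option III: Measure 4 8–5.
Measure 4 vs Measure 2: 5+5+1 = 11 for Measure 4, 2 for Measure 2 — Measure 4 by 11–2.
Measure 1 vs Option III: Measure 1, 13–0.
Measure 1–Measure 2: Measure 1 11–2.
Option III vs Measure 2: Option III, 10–3.
Plan D beats each of Measure 4, Measure 1, Option III, Measure 2 — Plan D is the Condorcet winner.

Plan D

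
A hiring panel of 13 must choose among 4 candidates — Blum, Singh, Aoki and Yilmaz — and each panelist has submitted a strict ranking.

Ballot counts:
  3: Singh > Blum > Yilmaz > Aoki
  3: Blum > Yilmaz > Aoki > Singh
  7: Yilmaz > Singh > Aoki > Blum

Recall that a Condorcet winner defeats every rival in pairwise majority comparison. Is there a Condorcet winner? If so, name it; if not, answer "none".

Head-to-head results (13 committee members):
Blum vs Singh: Singh, 10–3.
Blum–Aoki: Aoki 7–6.
Blum–Yilmaz: Yilmaz 7–6.
Singh vs Aoki: Singh, 10–3.
Singh vs Yilmaz: Yilmaz wins 10–3.
Aoki–Yilmaz: Yilmaz 13–0.
Only Yilmaz has no losses; Yilmaz is the Condorcet winner.

Yilmaz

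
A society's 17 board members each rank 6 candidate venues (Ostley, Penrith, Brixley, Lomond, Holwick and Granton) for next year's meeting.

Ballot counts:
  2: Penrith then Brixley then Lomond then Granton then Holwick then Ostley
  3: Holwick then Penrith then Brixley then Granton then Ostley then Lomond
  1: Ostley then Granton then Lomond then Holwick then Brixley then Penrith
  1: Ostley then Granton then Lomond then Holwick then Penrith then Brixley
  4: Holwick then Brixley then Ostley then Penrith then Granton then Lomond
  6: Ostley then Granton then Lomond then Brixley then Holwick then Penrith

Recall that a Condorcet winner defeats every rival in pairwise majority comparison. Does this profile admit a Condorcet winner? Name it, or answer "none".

Head-to-head results (17 organisers):
Ostley–Penrith: Ostley 12–5.
Ostley vs Brixley: Brixley, 9–8.
Ostley vs Lomond: Ostley wins 15–2.
Ostley vs Holwick: Holwick wins 9–8.
Ostley vs Granton: Ostley wins 12–5.
Penrith vs Brixley: Brixley, 11–6.
Penrith vs Lomond: Penrith wins 9–8.
Penrith vs Holwick: Holwick wins 15–2.
Penrith vs Granton: Penrith, 9–8.
Brixley vs Lomond: Brixley, 9–8.
Brixley vs Holwick: Holwick, 9–8.
Brixley vs Granton: Brixley, 9–8.
Lomond vs Holwick: Lomond, 10–7.
Lomond–Granton: Granton 15–2.
Holwick–Granton: Granton 10–7.
No city is unbeaten: Ostley loses to Brixley; Penrith loses to Ostley; Brixley loses to Holwick; Lomond loses to Ostley; Holwick loses to Lomond; Granton loses to Ostley. In particular Ostley beats Lomond beats Holwick beats Ostley is a majority cycle — no Condorcet winner exists.

none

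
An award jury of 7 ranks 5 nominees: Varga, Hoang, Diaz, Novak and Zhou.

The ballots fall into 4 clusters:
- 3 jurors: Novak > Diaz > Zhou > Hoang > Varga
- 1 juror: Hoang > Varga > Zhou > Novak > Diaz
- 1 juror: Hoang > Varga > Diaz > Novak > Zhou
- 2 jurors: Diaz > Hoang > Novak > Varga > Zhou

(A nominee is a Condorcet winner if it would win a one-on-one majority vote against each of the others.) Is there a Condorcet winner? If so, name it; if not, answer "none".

Pairwise majorities:
Varga vs Hoang: 0 to 7, Hoang.
Varga vs Diaz: Diaz, 5–2.
Varga vs Novak: Varga preferred on 1+1 = 2 ballots; Novak wins 5–2.
Varga vs Zhou: Varga, 4–3.
Hoang vs Diaz: Diaz wins 5–2.
Hoang vs Novak: Hoang wins 4–3.
Hoang–Zhou: Hoang 4–3.
Diaz vs Novak: Novak wins 4–3.
Diaz vs Zhou: Diaz, 6–1.
Novak vs Zhou: 3+1+2 = 6 for Novak, 1 for Zhou — Novak by 6–1.
Every nominee loses at least once (Varga loses to Hoang; Hoang loses to Diaz; Diaz loses to Novak; Novak loses to Hoang; Zhou loses to Varga). The majority relation contains the cycle Hoang beats Novak beats Diaz beats Hoang, so there is no Condorcet winner.

none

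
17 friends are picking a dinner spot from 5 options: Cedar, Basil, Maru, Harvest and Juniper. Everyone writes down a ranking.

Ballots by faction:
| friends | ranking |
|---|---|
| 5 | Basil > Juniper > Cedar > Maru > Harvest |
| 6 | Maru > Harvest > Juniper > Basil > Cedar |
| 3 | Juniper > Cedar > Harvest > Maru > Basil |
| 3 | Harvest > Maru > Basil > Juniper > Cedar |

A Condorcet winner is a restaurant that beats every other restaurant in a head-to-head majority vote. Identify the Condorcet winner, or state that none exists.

Maru

Check each pair by majority over 17 ballots:
Cedar vs Basil: Basil, 14–3.
Cedar vs Maru: Maru, 9–8.
Cedar vs Harvest: Harvest wins 9–8.
Cedar–Juniper: Juniper 17–0.
Basil–Maru: Maru 12–5.
Basil–Harvest: Harvest 12–5.
Basil vs Juniper: Juniper wins 9–8.
Maru vs Harvest: Maru wins 11–6.
Maru–Juniper: Maru 9–8.
Harvest vs Juniper: Harvest wins 9–8.
Maru defeats every rival head-to-head and is the Condorcet winner.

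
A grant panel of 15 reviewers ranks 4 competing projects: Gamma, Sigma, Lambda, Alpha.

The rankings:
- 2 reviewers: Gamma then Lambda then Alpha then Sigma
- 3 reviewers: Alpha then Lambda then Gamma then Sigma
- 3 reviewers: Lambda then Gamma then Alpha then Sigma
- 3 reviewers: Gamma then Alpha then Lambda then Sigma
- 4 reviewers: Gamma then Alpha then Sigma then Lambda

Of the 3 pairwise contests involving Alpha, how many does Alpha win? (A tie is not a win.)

Alpha against each rival (15 reviewers):
Alpha vs Gamma: Alpha is ranked higher on 3 ballots, Gamma on 12. Gamma wins 12–3.
Alpha–Sigma: Alpha 15–0.
Alpha vs Lambda: Alpha wins 10–5.
Alpha beats Sigma, Lambda; loses to Gamma — 2 pairwise wins.

2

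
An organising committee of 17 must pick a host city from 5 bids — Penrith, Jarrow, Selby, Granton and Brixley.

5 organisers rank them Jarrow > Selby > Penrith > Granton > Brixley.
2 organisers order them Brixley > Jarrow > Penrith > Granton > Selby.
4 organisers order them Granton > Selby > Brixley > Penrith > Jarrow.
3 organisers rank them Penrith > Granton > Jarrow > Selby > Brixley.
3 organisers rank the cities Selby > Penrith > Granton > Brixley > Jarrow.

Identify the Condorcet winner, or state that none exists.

Pairwise majorities:
Penrith vs Jarrow: Penrith, 10–7.
Penrith–Selby: Selby 12–5.
Penrith–Granton: Penrith 13–4.
Penrith vs Brixley: Penrith wins 11–6.
Jarrow vs Selby: Jarrow wins 10–7.
Jarrow–Granton: Granton 10–7.
Jarrow–Brixley: Brixley 9–8.
Selby–Granton: Granton 9–8.
Selby vs Brixley: Selby, 15–2.
Granton vs Brixley: Granton wins 15–2.
Each city drops at least one matchup (Penrith loses to Selby; Jarrow loses to Penrith; Selby loses to Jarrow; Granton loses to Penrith; Brixley loses to Penrith); the cycle Penrith → Jarrow → Selby → Penrith rules out a Condorcet winner.

none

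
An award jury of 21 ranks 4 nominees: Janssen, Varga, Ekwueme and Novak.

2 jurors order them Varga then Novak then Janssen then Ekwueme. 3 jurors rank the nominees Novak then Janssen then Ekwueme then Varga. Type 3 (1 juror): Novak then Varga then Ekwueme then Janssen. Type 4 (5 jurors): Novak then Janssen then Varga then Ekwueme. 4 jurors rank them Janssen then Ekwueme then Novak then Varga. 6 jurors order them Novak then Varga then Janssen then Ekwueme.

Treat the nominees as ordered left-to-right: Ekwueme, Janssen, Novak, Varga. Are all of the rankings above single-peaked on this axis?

no

Axis positions: Ekwueme=1, Janssen=2, Novak=3, Varga=4.
Type 1 (peak Varga at position 4): ranking walks positions 4-3-2-1, expanding outward from the peak — single-peaked.
Type 2 (peak Novak at position 3): ranking walks positions 3-2-1-4, expanding outward from the peak — single-peaked.
Type 3: ranking walks positions 3-4-1-2; Ekwueme is ranked above Janssen even though Janssen lies between Ekwueme and the peak Novak on the axis — preferences dip and rise again. Not single-peaked.
Type 4 (peak Novak at position 3): ranking walks positions 3-2-4-1, expanding outward from the peak — single-peaked.
Type 5 (peak Janssen at position 2): ranking walks positions 2-1-3-4, expanding outward from the peak — single-peaked.
Type 6 (peak Novak at position 3): ranking walks positions 3-4-2-1, expanding outward from the peak — single-peaked.
Type 3 violates single-peakedness, so the profile is not single-peaked on this axis.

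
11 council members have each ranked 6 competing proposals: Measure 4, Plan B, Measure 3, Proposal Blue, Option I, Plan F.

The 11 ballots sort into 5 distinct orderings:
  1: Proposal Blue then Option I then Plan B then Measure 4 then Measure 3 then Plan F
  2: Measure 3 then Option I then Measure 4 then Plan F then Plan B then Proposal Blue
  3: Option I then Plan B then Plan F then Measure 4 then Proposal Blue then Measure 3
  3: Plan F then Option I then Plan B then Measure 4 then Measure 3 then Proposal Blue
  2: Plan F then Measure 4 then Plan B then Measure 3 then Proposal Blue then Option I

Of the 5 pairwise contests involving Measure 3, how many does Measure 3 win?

1

Measure 3 against each rival (11 council members):
Measure 3 vs Measure 4: Measure 4 wins 9–2.
Measure 3–Plan B: Plan B 9–2.
Measure 3 vs Proposal Blue: Measure 3, 7–4.
Measure 3 vs Option I: Measure 3 is ranked higher on 2+2 = 4 ballots, Option I on 7. Option I wins 7–4.
Measure 3 vs Plan F: 3 to 8, Plan F.
Measure 3 beats Proposal Blue; loses to Measure 4, Plan B, Option I, Plan F — 1 pairwise win.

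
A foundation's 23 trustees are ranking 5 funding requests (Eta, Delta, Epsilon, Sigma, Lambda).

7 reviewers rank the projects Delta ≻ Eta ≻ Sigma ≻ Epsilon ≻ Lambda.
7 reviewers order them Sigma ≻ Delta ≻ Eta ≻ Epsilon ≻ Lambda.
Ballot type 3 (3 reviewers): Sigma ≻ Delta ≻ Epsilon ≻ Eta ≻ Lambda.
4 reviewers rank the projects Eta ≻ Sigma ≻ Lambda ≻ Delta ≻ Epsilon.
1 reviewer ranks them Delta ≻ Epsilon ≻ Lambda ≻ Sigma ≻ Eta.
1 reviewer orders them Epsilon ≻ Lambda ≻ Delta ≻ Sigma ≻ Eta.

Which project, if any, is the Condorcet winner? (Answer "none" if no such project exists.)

Sigma

Pairwise majorities:
Eta vs Delta: Eta is ranked higher on 4 ballots, Delta on 19. Delta wins 19–4.
Eta vs Epsilon: Eta is ranked higher on 7+7+4 = 18 ballots, Epsilon on 5. Eta wins 18–5.
Eta vs Sigma: 11 to 12, Sigma.
Eta vs Lambda: Eta wins 21–2.
Delta vs Epsilon: 22 to 1, Delta.
Delta vs Sigma: Delta is ranked higher on 7+1+1 = 9 ballots, Sigma on 14. Sigma wins 14–9.
Delta vs Lambda: Delta, 18–5.
Epsilon vs Sigma: 2 to 21, Sigma.
Epsilon vs Lambda: Epsilon preferred on 7+7+3+1+1 = 19 ballots; Epsilon wins 19–4.
Sigma vs Lambda: 7+7+3+4 = 21 for Sigma, 2 for Lambda — Sigma by 21–2.
Sigma defeats every rival head-to-head and is the Condorcet winner.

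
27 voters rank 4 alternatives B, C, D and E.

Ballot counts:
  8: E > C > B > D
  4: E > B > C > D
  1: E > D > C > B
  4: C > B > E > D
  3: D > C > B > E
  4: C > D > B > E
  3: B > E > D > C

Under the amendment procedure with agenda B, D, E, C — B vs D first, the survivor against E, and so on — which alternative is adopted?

C

Round 1: B vs D — 19–8, B advances.
Round 2: B vs E — 14–13, B advances.
Round 3: B vs C — 7–20, C advances.
C survives the agenda.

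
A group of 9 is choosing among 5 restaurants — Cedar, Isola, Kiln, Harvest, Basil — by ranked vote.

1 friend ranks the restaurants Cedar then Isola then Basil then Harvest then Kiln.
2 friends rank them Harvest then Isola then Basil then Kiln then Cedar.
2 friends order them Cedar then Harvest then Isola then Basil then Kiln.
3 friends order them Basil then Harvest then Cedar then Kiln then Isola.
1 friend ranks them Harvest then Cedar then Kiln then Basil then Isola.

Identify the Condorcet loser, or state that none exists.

Kiln

Pairwise majorities:
Cedar–Isola: Cedar 7–2.
Cedar vs Kiln: Cedar wins 7–2.
Cedar–Harvest: Harvest 6–3.
Cedar vs Basil: Cedar is ranked higher on 1+2+1 = 4 ballots, Basil on 5. Basil wins 5–4.
Isola vs Kiln: Isola, 5–4.
Isola–Harvest: Harvest 8–1.
Isola vs Basil: 5 to 4, Isola.
Kiln vs Harvest: Harvest wins 9–0.
Kiln–Basil: Basil 8–1.
Harvest vs Basil: Harvest, 5–4.
Only Kiln has no wins; Kiln is the Condorcet loser.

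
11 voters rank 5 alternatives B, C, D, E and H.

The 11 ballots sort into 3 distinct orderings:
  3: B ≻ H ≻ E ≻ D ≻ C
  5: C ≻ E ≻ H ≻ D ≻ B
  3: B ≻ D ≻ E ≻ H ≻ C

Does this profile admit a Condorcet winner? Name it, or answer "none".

Check each pair by majority over 11 ballots:
B vs C: B, 6–5.
B vs D: B wins 6–5.
B vs E: B wins 6–5.
B vs H: B wins 6–5.
C vs D: D wins 6–5.
C–E: E 6–5.
C vs H: H wins 6–5.
D vs E: E, 8–3.
D–H: H 8–3.
E–H: E 8–3.
B wins every pairwise contest, so B is the Condorcet winner.

B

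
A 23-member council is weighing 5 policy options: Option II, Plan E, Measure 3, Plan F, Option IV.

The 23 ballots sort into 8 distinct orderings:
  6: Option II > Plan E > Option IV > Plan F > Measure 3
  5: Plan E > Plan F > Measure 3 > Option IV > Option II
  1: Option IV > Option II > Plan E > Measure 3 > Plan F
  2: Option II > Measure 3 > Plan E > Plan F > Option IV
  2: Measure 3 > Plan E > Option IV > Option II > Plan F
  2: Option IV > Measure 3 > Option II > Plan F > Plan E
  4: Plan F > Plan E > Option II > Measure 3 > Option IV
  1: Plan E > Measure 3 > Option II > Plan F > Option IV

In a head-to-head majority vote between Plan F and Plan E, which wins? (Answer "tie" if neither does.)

Plan E

Ballots ranking Plan F above Plan E: 2 + 4 = 6.
Ballots ranking Plan E above Plan F: 23 − 6 = 17.
Plan E wins the head-to-head 17–6.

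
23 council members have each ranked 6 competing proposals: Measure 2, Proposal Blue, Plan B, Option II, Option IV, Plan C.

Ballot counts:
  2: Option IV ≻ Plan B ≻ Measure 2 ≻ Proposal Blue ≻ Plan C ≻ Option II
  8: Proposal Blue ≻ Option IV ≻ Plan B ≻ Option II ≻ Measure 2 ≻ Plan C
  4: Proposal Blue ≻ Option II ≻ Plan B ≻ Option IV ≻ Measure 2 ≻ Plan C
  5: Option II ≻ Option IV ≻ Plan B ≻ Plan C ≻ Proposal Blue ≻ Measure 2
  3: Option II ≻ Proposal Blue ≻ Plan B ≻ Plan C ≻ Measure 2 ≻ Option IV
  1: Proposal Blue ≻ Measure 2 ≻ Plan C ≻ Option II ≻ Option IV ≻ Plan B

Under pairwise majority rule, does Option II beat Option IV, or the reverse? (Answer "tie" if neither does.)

Ballots ranking Option II above Option IV: 4 + 5 + 3 + 1 = 13.
Ballots ranking Option IV above Option II: 23 − 13 = 10.
Option II wins the head-to-head 13–10.

Option II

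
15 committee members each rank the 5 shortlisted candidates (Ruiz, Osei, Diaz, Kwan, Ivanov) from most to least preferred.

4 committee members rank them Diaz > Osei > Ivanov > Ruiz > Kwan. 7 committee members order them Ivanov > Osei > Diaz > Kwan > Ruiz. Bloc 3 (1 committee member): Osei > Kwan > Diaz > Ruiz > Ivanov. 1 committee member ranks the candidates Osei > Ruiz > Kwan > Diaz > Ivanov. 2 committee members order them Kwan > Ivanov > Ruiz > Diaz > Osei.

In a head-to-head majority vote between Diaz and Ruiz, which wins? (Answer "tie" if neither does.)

Diaz

Ballots ranking Diaz above Ruiz: 4 + 7 + 1 = 12.
Ballots ranking Ruiz above Diaz: 15 − 12 = 3.
Diaz wins the head-to-head 12–3.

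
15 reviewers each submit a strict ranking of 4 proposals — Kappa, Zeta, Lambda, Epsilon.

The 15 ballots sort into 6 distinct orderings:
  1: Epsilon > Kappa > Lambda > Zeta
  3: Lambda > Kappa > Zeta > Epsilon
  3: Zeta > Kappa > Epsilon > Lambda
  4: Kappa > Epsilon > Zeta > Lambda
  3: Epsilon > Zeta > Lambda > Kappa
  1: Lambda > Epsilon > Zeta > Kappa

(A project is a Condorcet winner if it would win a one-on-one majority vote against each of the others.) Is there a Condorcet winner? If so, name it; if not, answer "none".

Kappa

Pairwise majorities:
Kappa vs Zeta: Kappa is ranked higher on 1+3+4 = 8 ballots, Zeta on 7. Kappa wins 8–7.
Kappa vs Lambda: 8 to 7, Kappa.
Kappa vs Epsilon: 3+3+4 = 10 for Kappa, 5 for Epsilon — Kappa by 10–5.
Zeta vs Lambda: 10 to 5, Zeta.
Zeta vs Epsilon: Zeta is ranked higher on 3+3 = 6 ballots, Epsilon on 9. Epsilon wins 9–6.
Lambda vs Epsilon: Lambda is ranked higher on 3+1 = 4 ballots, Epsilon on 11. Epsilon wins 11–4.
Kappa defeats every rival head-to-head and is the Condorcet winner.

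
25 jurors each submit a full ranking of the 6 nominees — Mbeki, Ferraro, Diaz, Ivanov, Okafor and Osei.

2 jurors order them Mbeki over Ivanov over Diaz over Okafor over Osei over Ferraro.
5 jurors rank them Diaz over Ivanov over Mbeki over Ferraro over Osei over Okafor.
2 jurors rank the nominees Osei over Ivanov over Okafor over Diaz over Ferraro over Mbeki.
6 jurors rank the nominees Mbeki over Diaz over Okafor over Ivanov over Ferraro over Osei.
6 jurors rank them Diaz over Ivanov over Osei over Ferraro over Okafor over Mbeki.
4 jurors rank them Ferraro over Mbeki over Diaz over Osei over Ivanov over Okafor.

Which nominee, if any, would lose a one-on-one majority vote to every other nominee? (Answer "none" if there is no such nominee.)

Okafor

Pairwise majorities:
Mbeki vs Ferraro: Mbeki preferred on 2+5+6 = 13 ballots; Mbeki wins 13–12.
Mbeki vs Diaz: Mbeki is ranked higher on 2+6+4 = 12 ballots, Diaz on 13. Diaz wins 13–12.
Mbeki–Ivanov: Ivanov 13–12.
Mbeki–Okafor: Mbeki 17–8.
Mbeki vs Osei: Mbeki is ranked higher on 2+5+6+4 = 17 ballots, Osei on 8. Mbeki wins 17–8.
Ferraro–Diaz: Diaz 21–4.
Ferraro vs Ivanov: Ivanov, 21–4.
Ferraro vs Okafor: 5+6+4 = 15 for Ferraro, 10 for Okafor — Ferraro by 15–10.
Ferraro vs Osei: 5+6+4 = 15 for Ferraro, 10 for Osei — Ferraro by 15–10.
Diaz vs Ivanov: 21 to 4, Diaz.
Diaz vs Okafor: 2+5+6+6+4 = 23 for Diaz, 2 for Okafor — Diaz by 23–2.
Diaz vs Osei: Diaz preferred on 2+5+6+6+4 = 23 ballots; Diaz wins 23–2.
Ivanov–Okafor: Ivanov 19–6.
Ivanov vs Osei: Ivanov is ranked higher on 2+5+6+6 = 19 ballots, Osei on 6. Ivanov wins 19–6.
Okafor vs Osei: 2+6 = 8 for Okafor, 17 for Osei — Osei by 17–8.
Only Okafor has no wins; Okafor is the Condorcet loser.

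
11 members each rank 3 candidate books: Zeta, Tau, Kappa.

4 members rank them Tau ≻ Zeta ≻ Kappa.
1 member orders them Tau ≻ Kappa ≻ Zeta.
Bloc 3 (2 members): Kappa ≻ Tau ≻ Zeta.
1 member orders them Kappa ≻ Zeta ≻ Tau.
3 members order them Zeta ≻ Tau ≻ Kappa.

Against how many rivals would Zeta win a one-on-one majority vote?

Zeta against each rival (11 members):
Zeta vs Tau: Zeta preferred on 1+3 = 4 ballots; Tau wins 7–4.
Zeta vs Kappa: 4+3 = 7 for Zeta, 4 for Kappa — Zeta by 7–4.
Zeta beats Kappa; loses to Tau — 1 pairwise win.

1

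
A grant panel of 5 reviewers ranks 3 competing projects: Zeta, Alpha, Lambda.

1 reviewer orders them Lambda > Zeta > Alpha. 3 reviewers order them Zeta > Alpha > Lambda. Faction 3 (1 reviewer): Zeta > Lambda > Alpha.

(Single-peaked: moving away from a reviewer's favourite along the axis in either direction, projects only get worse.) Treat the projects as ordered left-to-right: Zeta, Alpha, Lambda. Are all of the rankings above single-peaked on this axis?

no

Axis positions: Zeta=1, Alpha=2, Lambda=3.
Faction 1: ranking walks positions 3-1-2; Zeta is ranked above Alpha even though Alpha lies between Zeta and the peak Lambda on the axis — preferences dip and rise again. Not single-peaked.
Faction 2 (peak Zeta at position 1): ranking walks positions 1-2-3, expanding outward from the peak — single-peaked.
Faction 3: ranking walks positions 1-3-2; Lambda is ranked above Alpha even though Alpha lies between Lambda and the peak Zeta on the axis — preferences dip and rise again. Not single-peaked.
Faction 1 violates single-peakedness, so the profile is not single-peaked on this axis.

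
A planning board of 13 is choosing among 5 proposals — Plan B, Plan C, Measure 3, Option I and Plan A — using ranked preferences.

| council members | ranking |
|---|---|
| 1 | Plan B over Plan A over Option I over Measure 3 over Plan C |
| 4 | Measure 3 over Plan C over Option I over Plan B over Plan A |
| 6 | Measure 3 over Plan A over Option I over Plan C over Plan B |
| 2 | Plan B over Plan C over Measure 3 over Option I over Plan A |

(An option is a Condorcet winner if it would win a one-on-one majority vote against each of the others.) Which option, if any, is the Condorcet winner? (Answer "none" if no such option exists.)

Check each pair by majority over 13 ballots:
Plan B vs Plan C: Plan B is ranked higher on 1+2 = 3 ballots, Plan C on 10. Plan C wins 10–3.
Plan B vs Measure 3: Plan B preferred on 1+2 = 3 ballots; Measure 3 wins 10–3.
Plan B vs Option I: Plan B is ranked higher on 1+2 = 3 ballots, Option I on 10. Option I wins 10–3.
Plan B vs Plan A: Plan B is ranked higher on 1+4+2 = 7 ballots, Plan A on 6. Plan B wins 7–6.
Plan C vs Measure 3: Plan C is ranked higher on 2 ballots, Measure 3 on 11. Measure 3 wins 11–2.
Plan C vs Option I: Plan C preferred on 4+2 = 6 ballots; Option I wins 7–6.
Plan C vs Plan A: Plan C preferred on 4+2 = 6 ballots; Plan A wins 7–6.
Measure 3 vs Option I: 12 to 1, Measure 3.
Measure 3 vs Plan A: Measure 3 is ranked higher on 4+6+2 = 12 ballots, Plan A on 1. Measure 3 wins 12–1.
Option I vs Plan A: Option I is ranked higher on 4+2 = 6 ballots, Plan A on 7. Plan A wins 7–6.
Measure 3 wins every pairwise contest, so Measure 3 is the Condorcet winner.

Measure 3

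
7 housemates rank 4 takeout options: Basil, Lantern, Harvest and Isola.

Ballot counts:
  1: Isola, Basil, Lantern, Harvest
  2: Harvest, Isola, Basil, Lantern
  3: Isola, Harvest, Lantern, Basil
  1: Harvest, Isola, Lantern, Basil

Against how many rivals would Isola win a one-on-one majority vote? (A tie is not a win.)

3

Isola against each rival (7 friends):
Isola vs Basil: Isola wins 7–0.
Isola vs Lantern: Isola preferred on 1+2+3+1 = 7 ballots; Isola wins 7–0.
Isola vs Harvest: Isola preferred on 1+3 = 4 ballots; Isola wins 4–3.
Isola beats Basil, Lantern, Harvest — 3 pairwise wins.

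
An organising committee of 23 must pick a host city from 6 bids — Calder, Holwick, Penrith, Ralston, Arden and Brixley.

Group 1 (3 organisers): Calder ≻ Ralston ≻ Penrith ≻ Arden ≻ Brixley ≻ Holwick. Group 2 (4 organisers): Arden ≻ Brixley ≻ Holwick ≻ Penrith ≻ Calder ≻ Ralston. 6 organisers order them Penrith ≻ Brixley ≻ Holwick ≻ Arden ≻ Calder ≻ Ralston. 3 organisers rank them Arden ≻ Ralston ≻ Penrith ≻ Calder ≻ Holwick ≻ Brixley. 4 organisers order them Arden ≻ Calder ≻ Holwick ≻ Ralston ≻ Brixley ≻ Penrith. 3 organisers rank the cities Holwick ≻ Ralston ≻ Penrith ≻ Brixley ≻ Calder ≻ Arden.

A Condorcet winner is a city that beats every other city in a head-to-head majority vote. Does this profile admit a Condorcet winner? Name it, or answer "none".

none

Check each pair by majority over 23 ballots:
Calder–Holwick: Holwick 13–10.
Calder vs Penrith: Calder is ranked higher on 3+4 = 7 ballots, Penrith on 16. Penrith wins 16–7.
Calder–Ralston: Calder 17–6.
Calder vs Arden: 6 to 17, Arden.
Calder vs Brixley: 3+3+4 = 10 for Calder, 13 for Brixley — Brixley by 13–10.
Holwick vs Penrith: Penrith, 12–11.
Holwick vs Ralston: 4+6+4+3 = 17 for Holwick, 6 for Ralston — Holwick by 17–6.
Holwick vs Arden: 6+3 = 9 for Holwick, 14 for Arden — Arden by 14–9.
Holwick vs Brixley: Holwick is ranked higher on 3+4+3 = 10 ballots, Brixley on 13. Brixley wins 13–10.
Penrith–Ralston: Ralston 13–10.
Penrith–Arden: Penrith 12–11.
Penrith vs Brixley: Penrith is ranked higher on 3+6+3+3 = 15 ballots, Brixley on 8. Penrith wins 15–8.
Ralston vs Arden: Ralston preferred on 3+3 = 6 ballots; Arden wins 17–6.
Ralston vs Brixley: Ralston is ranked higher on 3+3+4+3 = 13 ballots, Brixley on 10. Ralston wins 13–10.
Arden vs Brixley: 14 to 9, Arden.
No city is unbeaten: Calder loses to Holwick; Holwick loses to Penrith; Penrith loses to Ralston; Ralston loses to Calder; Arden loses to Penrith; Brixley loses to Penrith. In particular Calder beats Ralston beats Penrith beats Calder is a majority cycle — no Condorcet winner exists.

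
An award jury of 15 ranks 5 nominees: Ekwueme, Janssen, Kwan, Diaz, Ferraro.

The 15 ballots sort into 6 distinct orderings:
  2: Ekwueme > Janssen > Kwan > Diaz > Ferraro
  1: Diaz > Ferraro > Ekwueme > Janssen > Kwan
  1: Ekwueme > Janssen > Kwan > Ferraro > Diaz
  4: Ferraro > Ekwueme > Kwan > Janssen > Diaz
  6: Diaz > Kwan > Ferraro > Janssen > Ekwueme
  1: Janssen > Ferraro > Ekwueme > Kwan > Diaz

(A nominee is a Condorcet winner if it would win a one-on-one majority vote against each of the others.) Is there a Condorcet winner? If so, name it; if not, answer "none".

none

Pairwise majorities:
Ekwueme–Janssen: Ekwueme 8–7.
Ekwueme–Kwan: Ekwueme 9–6.
Ekwueme vs Diaz: Ekwueme, 8–7.
Ekwueme vs Ferraro: Ferraro wins 12–3.
Janssen vs Kwan: Kwan, 10–5.
Janssen–Diaz: Janssen 8–7.
Janssen vs Ferraro: Ferraro wins 11–4.
Kwan vs Diaz: Kwan, 8–7.
Kwan vs Ferraro: Kwan, 9–6.
Diaz vs Ferraro: Diaz wins 9–6.
Every nominee loses at least once (Ekwueme loses to Ferraro; Janssen loses to Ekwueme; Kwan loses to Ekwueme; Diaz loses to Ekwueme; Ferraro loses to Kwan). The majority relation contains the cycle Ekwueme → Kwan → Ferraro → Ekwueme, so there is no Condorcet winner.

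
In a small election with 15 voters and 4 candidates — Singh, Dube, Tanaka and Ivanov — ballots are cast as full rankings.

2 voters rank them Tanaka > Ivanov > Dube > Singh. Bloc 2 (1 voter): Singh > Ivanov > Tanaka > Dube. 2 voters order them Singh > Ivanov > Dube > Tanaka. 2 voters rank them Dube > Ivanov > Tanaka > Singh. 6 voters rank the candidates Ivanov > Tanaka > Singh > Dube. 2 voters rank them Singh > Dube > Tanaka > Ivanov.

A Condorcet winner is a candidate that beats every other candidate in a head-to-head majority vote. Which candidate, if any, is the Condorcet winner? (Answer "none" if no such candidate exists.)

Pairwise majorities:
Singh vs Dube: Singh, 11–4.
Singh vs Tanaka: Tanaka wins 10–5.
Singh vs Ivanov: Singh is ranked higher on 1+2+2 = 5 ballots, Ivanov on 10. Ivanov wins 10–5.
Dube vs Tanaka: Tanaka, 9–6.
Dube vs Ivanov: 2+2 = 4 for Dube, 11 for Ivanov — Ivanov by 11–4.
Tanaka vs Ivanov: 2+2 = 4 for Tanaka, 11 for Ivanov — Ivanov by 11–4.
Ivanov defeats every rival head-to-head and is the Condorcet winner.

Ivanov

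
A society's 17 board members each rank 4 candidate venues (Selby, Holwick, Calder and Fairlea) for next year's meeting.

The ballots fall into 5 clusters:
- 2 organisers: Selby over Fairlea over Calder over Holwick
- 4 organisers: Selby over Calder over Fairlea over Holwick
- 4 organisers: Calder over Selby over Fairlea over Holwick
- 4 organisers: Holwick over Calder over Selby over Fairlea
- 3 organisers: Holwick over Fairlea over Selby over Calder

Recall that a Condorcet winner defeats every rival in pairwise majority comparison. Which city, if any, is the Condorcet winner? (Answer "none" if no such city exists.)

Selby

Head-to-head results (17 organisers):
Selby vs Holwick: Selby is ranked higher on 2+4+4 = 10 ballots, Holwick on 7. Selby wins 10–7.
Selby vs Calder: 9 to 8, Selby.
Selby–Fairlea: Selby 14–3.
Holwick vs Calder: Holwick preferred on 4+3 = 7 ballots; Calder wins 10–7.
Holwick vs Fairlea: Fairlea, 10–7.
Calder vs Fairlea: 12 to 5, Calder.
Selby defeats every rival head-to-head and is the Condorcet winner.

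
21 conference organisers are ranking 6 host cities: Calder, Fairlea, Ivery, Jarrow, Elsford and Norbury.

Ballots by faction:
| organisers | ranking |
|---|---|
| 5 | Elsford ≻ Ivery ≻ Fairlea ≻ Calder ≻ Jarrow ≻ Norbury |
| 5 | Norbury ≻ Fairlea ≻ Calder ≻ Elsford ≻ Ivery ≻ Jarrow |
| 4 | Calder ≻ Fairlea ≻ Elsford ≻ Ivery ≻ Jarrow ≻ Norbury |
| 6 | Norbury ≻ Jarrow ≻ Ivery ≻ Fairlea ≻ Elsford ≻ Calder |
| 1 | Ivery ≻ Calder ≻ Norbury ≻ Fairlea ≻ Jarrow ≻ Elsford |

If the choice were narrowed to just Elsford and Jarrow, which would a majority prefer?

Ballots ranking Elsford above Jarrow: 5 + 5 + 4 = 14.
Ballots ranking Jarrow above Elsford: 21 − 14 = 7.
Elsford wins the head-to-head 14–7.

Elsford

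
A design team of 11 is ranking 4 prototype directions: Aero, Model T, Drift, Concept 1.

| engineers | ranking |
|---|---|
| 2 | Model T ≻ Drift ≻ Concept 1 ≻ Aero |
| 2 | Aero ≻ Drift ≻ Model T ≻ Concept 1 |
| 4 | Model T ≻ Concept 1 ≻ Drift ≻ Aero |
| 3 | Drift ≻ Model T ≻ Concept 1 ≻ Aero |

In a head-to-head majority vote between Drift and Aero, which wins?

Ballots ranking Drift above Aero: 2 + 4 + 3 = 9.
Ballots ranking Aero above Drift: 11 − 9 = 2.
Drift wins the head-to-head 9–2.

Drift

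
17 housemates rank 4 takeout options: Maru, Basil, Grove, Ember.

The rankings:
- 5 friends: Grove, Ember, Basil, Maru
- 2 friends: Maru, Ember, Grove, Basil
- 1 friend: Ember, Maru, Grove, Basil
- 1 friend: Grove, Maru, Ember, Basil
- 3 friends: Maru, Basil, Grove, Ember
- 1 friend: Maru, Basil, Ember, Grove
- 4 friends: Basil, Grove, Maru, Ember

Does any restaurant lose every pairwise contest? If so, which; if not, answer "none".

none

Head-to-head results (17 friends):
Maru–Basil: Basil 9–8.
Maru–Grove: Grove 10–7.
Maru vs Ember: 11 to 6, Maru.
Basil vs Grove: Grove, 9–8.
Basil vs Ember: Ember wins 9–8.
Grove vs Ember: 13 to 4, Grove.
Each restaurant has at least one pairwise win (Maru beats Ember; Basil beats Maru; Grove beats Maru; Ember beats Basil) — no Condorcet loser.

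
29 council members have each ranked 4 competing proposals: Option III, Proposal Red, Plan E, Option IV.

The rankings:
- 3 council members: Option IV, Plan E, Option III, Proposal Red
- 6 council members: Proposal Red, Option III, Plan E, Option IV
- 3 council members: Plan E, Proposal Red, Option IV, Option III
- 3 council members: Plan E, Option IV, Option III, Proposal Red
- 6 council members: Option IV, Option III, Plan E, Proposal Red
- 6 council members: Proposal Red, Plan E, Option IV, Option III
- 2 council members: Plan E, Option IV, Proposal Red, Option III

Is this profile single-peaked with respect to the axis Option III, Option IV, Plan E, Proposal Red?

no

Axis positions: Option III=1, Option IV=2, Plan E=3, Proposal Red=4.
Type 1 (peak Option IV at position 2): ranking walks positions 2-3-1-4, expanding outward from the peak — single-peaked.
Type 2: ranking walks positions 4-1-3-2; Option III is ranked above Plan E even though Plan E lies between Option III and the peak Proposal Red on the axis — preferences dip and rise again. Not single-peaked.
Type 3 (peak Plan E at position 3): ranking walks positions 3-4-2-1, expanding outward from the peak — single-peaked.
Type 4 (peak Plan E at position 3): ranking walks positions 3-2-1-4, expanding outward from the peak — single-peaked.
Type 5 (peak Option IV at position 2): ranking walks positions 2-1-3-4, expanding outward from the peak — single-peaked.
Type 6 (peak Proposal Red at position 4): ranking walks positions 4-3-2-1, expanding outward from the peak — single-peaked.
Type 7 (peak Plan E at position 3): ranking walks positions 3-2-4-1, expanding outward from the peak — single-peaked.
Type 2 violates single-peakedness, so the profile is not single-peaked on this axis.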